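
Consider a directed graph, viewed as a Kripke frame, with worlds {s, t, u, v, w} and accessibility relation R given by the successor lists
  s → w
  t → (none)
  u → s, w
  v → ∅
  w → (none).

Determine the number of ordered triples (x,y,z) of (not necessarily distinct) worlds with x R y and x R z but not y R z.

Enumerating: (s,w,w), (u,s,s), (u,w,s), (u,w,w).

4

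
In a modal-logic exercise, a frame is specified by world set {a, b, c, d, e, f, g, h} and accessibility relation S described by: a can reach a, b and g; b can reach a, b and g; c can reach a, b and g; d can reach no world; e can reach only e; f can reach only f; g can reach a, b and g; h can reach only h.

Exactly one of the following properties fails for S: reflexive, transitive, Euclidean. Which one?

Reflexive: no — c is not related to itself.
Transitive: yes — every two-step S-path is closed by a direct edge.
Euclidean: yes — any two successors of a common world are S-related.
Only reflexive fails.

reflexive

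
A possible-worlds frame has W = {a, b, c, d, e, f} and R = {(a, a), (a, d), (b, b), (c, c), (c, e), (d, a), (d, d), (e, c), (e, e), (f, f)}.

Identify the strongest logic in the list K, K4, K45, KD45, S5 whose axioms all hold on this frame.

S5

Transitive (axiom 4): yes — every two-step R-path is closed by a direct edge.
Euclidean (axiom 5): yes — any two successors of a common world are R-related.
Serial (axiom D): yes — every world has a successor (e.g. a R a).
Reflexive (axiom T): yes — every world is R-related to itself.
So F validates K, K4, K45, KD45, S5. The strongest is S5.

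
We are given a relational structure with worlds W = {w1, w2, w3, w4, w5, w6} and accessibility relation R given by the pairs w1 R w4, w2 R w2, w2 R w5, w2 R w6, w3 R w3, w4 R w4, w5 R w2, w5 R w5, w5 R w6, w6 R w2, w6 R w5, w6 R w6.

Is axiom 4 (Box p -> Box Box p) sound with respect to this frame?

By correspondence theory, 4 is valid on a frame iff R is transitive.
Transitive: yes — every two-step R-path is closed by a direct edge.

Yes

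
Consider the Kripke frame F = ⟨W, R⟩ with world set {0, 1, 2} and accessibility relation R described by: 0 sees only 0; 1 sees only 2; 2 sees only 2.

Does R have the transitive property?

Transitive: yes — every two-step R-path is closed by a direct edge.

Yes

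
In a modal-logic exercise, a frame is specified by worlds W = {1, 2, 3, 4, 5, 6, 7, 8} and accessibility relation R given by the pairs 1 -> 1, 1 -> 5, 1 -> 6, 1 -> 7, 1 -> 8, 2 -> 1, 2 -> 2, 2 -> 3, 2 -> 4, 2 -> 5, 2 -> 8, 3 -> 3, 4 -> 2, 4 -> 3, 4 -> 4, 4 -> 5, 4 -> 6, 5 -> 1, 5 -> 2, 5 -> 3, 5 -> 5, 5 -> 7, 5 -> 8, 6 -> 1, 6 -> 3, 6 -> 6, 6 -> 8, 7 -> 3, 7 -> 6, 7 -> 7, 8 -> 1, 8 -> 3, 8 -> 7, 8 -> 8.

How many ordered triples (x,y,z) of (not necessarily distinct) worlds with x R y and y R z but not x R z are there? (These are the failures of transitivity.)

28

Enumerating: (1,5,2), (1,5,3), (1,6,3), (1,7,3), (1,8,3), (2,1,6), (2,1,7), (2,4,6), (2,5,7), (2,8,7), (4,2,1), (4,2,8), … and 16 more.
Total: 28.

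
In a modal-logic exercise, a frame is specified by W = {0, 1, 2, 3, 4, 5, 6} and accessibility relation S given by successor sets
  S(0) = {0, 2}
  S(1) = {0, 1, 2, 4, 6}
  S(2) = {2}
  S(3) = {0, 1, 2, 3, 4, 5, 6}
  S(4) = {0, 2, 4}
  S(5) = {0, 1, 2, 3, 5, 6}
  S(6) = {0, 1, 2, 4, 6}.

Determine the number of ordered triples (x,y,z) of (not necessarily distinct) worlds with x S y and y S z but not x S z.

3

Enumerating: (5,1,4), (5,3,4), (5,6,4).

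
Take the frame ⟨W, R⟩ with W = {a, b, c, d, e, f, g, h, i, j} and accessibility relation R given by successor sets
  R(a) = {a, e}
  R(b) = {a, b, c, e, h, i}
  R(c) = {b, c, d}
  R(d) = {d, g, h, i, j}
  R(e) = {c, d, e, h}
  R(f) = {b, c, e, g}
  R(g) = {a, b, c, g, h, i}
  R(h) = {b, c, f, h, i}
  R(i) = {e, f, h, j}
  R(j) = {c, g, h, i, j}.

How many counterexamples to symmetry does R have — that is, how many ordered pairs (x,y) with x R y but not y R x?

28

Enumerating: (a,e), (b,a), (b,e), (b,i), (c,d), (d,g), (d,h), (d,i), (d,j), (e,c), (e,d), (e,h), … and 16 more.
Total: 28.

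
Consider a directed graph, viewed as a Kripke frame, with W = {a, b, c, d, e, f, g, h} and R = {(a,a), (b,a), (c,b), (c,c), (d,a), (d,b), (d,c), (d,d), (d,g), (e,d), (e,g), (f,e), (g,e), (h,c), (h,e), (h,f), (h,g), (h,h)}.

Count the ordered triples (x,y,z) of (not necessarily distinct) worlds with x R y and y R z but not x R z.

12

Enumerating: (c,b,a), (d,g,e), (e,d,a), (e,d,b), (e,d,c), (e,g,e), (f,e,d), (f,e,g), (g,e,d), (g,e,g), (h,c,b), (h,e,d).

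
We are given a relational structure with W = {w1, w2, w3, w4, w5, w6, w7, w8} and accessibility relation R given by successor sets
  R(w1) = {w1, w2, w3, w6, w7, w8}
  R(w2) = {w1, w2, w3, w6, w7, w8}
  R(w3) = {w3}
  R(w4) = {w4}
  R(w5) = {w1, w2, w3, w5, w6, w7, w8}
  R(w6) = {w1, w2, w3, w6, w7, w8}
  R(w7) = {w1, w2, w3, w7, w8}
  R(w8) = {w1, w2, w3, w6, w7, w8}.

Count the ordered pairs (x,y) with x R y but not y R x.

Enumerating: (w1,w3), (w2,w3), (w5,w1), (w5,w2), (w5,w3), (w5,w6), (w5,w7), (w5,w8), (w6,w3), (w6,w7), (w7,w3), (w8,w3).

12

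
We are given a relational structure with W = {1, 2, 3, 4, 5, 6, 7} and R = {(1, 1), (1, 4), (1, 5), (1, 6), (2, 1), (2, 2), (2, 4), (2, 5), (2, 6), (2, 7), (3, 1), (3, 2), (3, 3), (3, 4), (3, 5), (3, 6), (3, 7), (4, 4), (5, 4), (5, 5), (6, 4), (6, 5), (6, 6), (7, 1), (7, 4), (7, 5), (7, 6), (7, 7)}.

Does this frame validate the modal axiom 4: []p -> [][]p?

Yes

The schema 4 characterises exactly the transitive frames.
Transitive: yes — every two-step R-path is closed by a direct edge.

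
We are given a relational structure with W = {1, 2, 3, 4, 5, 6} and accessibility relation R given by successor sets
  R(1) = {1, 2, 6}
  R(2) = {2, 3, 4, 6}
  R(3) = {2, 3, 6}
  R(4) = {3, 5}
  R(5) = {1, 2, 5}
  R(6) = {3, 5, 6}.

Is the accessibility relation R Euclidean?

No

Euclidean: no — 1 R 6 and 1 R 2, but not 6 R 2.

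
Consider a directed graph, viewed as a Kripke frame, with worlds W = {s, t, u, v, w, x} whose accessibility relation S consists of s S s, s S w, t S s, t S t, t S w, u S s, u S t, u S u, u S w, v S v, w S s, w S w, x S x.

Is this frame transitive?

Transitive: yes — every two-step S-path is closed by a direct edge.

Yes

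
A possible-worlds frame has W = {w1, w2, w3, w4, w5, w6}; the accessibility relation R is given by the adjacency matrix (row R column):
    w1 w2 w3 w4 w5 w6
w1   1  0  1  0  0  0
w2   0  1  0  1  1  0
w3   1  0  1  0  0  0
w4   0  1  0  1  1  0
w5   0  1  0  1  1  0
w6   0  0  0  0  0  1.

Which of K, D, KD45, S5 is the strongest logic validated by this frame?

S5

Serial (axiom D): yes — every world has a successor (e.g. w1 R w1).
Euclidean (axiom 5): yes — any two successors of a common world are R-related.
Transitive (axiom 4): yes — every two-step R-path is closed by a direct edge.
Reflexive (axiom T): yes — every world is R-related to itself.
So F validates K, D, KD45, S5. The strongest is S5.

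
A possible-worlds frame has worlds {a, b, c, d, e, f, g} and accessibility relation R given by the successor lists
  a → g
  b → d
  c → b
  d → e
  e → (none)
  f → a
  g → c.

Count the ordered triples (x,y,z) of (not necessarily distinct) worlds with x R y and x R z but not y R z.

Enumerating: (a,g,g), (b,d,d), (c,b,b), (d,e,e), (f,a,a), (g,c,c).

6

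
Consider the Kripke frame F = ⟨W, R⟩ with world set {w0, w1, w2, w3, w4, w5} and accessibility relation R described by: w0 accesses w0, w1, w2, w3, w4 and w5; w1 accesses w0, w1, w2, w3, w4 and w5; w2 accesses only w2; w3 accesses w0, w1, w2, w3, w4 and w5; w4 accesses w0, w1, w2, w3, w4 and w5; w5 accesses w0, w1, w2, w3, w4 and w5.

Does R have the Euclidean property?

No

Euclidean: no — w0 R w2 and w0 R w1, but not w2 R w1.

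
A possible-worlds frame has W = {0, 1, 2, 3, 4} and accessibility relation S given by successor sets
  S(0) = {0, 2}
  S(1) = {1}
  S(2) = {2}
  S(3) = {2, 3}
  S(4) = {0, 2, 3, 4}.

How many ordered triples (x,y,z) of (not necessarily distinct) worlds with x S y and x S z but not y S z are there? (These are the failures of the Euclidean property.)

9

Enumerating: (0,2,0), (3,2,3), (4,0,3), (4,0,4), (4,2,0), (4,2,3), (4,2,4), (4,3,0), (4,3,4).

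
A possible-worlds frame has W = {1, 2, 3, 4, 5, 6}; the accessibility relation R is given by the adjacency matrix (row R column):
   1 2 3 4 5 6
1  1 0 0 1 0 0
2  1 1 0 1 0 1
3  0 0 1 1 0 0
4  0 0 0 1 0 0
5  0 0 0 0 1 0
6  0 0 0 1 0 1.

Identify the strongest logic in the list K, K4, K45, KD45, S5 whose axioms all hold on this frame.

Transitive (axiom 4): yes — every two-step R-path is closed by a direct edge.
Euclidean (axiom 5): no — 2 R 1 and 2 R 6, but not 1 R 6.
Serial (axiom D): yes — every world has a successor (e.g. 1 R 1).
Reflexive (axiom T): yes — every world is R-related to itself.
So F validates K, K4; K45 would additionally require R to be Euclidean. The strongest is K4.

K4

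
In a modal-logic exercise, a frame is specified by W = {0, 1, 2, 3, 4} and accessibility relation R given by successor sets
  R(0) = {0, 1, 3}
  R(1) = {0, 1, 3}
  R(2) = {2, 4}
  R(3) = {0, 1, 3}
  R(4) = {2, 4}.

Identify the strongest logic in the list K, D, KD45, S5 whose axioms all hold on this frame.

Serial (axiom D): yes — every world has a successor (e.g. 0 R 0).
Euclidean (axiom 5): yes — any two successors of a common world are R-related.
Transitive (axiom 4): yes — every two-step R-path is closed by a direct edge.
Reflexive (axiom T): yes — every world is R-related to itself.
So F validates K, D, KD45, S5. The strongest is S5.

S5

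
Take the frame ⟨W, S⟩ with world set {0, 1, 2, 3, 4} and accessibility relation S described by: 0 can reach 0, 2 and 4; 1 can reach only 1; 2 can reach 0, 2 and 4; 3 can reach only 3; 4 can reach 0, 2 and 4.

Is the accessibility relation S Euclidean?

Euclidean: yes — any two successors of a common world are S-related.

Yes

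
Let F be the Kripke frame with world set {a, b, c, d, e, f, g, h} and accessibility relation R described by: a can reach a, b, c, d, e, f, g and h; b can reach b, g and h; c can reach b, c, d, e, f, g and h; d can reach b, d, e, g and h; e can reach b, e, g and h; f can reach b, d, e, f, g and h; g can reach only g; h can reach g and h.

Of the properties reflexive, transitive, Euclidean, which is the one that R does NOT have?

Euclidean

Reflexive: yes — every world is R-related to itself.
Transitive: yes — every two-step R-path is closed by a direct edge.
Euclidean: no — a R b and a R c, but not b R c.
Only Euclidean fails.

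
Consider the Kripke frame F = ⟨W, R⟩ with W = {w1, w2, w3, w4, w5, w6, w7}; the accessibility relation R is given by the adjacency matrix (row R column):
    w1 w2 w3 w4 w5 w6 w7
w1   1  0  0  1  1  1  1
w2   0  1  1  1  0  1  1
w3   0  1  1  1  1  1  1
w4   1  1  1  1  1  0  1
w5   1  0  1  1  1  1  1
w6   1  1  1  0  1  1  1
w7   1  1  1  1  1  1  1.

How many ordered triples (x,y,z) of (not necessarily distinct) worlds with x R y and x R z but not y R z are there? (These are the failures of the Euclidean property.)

32

Enumerating: (w1,w4,w6), (w1,w6,w4), (w2,w4,w6), (w2,w6,w4), (w3,w2,w5), (w3,w4,w6), (w3,w5,w2), (w3,w6,w4), (w4,w1,w2), (w4,w1,w3), (w4,w2,w1), (w4,w2,w5), … and 20 more.
Total: 32.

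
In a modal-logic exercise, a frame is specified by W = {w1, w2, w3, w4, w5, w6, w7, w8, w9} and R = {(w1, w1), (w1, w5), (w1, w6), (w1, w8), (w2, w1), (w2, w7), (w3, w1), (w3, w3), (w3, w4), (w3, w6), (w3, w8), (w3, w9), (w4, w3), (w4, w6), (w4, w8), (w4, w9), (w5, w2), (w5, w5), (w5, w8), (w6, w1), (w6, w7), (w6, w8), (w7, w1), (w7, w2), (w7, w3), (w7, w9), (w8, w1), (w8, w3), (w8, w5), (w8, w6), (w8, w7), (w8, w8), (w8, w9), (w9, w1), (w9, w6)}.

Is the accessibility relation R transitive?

No

Transitive: no — w1 R w5 and w5 R w2, but not w1 R w2.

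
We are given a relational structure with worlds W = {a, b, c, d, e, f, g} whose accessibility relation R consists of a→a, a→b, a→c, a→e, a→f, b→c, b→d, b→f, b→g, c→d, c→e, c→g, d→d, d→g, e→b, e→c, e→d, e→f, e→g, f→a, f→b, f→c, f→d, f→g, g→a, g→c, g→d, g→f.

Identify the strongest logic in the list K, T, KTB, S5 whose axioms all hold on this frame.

Reflexive (axiom T): no — b is not related to itself.
Symmetric (axiom B): no — a R b but not b R a.
Euclidean (axiom 5): no — a R b and a R e, but not b R e.
So F validates K; T would additionally require R to be reflexive. The strongest is K.

K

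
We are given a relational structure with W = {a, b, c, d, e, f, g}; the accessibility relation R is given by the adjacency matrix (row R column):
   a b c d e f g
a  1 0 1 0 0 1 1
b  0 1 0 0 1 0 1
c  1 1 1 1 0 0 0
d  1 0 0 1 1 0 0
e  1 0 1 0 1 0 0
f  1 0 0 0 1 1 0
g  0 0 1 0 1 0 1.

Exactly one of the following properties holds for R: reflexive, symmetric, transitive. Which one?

reflexive

Reflexive: yes — every world is R-related to itself.
Symmetric: no — a R g but not g R a.
Transitive: no — a R c and c R b, but not a R b.
Only reflexive holds.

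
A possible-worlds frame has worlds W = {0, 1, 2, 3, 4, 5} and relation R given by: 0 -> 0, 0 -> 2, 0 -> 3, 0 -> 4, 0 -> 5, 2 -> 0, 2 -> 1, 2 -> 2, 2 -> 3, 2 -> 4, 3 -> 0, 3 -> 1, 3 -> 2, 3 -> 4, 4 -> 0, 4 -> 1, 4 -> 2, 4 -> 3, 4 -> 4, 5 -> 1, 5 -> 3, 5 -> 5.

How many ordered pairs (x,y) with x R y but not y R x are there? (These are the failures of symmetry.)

6

Enumerating: (0,5), (2,1), (3,1), (4,1), (5,1), (5,3).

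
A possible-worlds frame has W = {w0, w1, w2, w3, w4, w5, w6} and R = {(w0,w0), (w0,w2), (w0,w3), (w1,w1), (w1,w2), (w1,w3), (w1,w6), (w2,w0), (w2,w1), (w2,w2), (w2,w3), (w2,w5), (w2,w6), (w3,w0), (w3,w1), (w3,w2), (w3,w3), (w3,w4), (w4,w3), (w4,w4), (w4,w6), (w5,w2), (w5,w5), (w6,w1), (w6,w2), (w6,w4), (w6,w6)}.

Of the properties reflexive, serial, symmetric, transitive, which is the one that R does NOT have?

transitive

Reflexive: yes — every world is R-related to itself.
Serial: yes — every world has a successor (e.g. w0 R w0).
Symmetric: yes — every pair in R has its reverse in R.
Transitive: no — w0 R w2 and w2 R w1, but not w0 R w1.
Only transitive fails.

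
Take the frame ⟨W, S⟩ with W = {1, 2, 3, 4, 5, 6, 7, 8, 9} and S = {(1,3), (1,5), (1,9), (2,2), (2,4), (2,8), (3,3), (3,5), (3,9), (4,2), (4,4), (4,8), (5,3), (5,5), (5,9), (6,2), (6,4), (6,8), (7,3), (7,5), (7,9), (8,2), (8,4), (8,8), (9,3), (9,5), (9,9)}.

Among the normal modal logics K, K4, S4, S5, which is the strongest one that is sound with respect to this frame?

Transitive (axiom 4): yes — every two-step S-path is closed by a direct edge.
Reflexive (axiom T): no — 1 is not related to itself.
Euclidean (axiom 5): yes — any two successors of a common world are S-related.
So F validates K, K4; S4 would additionally require S to be reflexive. The strongest is K4.

K4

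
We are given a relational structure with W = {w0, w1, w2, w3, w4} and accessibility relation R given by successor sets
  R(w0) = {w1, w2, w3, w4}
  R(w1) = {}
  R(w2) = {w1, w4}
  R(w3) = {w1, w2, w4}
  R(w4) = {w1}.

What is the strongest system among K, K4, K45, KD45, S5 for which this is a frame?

Transitive (axiom 4): yes — every two-step R-path is closed by a direct edge.
Euclidean (axiom 5): no — w0 R w1 and w0 R w2, but not w1 R w2.
Serial (axiom D): no — w1 has no R-successor.
Reflexive (axiom T): no — w0 is not related to itself.
So F validates K, K4; K45 would additionally require R to be Euclidean. The strongest is K4.

K4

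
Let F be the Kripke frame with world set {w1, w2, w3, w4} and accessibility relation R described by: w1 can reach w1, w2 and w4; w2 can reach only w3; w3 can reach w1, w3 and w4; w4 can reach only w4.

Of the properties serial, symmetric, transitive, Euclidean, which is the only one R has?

Serial: yes — every world has a successor (e.g. w1 R w1).
Symmetric: no — w1 R w2 but not w2 R w1.
Transitive: no — w1 R w2 and w2 R w3, but not w1 R w3.
Euclidean: no — w1 R w2 and w1 R w4, but not w2 R w4.
Only serial holds.

serial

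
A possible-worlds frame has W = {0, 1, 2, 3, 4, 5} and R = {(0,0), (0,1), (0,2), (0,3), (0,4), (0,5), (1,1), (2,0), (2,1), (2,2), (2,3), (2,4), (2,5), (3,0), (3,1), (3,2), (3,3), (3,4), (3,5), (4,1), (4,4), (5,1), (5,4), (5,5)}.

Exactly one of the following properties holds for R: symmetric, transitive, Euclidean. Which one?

transitive

Symmetric: no — 0 R 1 but not 1 R 0.
Transitive: yes — every two-step R-path is closed by a direct edge.
Euclidean: no — 0 R 1 and 0 R 2, but not 1 R 2.
Only transitive holds.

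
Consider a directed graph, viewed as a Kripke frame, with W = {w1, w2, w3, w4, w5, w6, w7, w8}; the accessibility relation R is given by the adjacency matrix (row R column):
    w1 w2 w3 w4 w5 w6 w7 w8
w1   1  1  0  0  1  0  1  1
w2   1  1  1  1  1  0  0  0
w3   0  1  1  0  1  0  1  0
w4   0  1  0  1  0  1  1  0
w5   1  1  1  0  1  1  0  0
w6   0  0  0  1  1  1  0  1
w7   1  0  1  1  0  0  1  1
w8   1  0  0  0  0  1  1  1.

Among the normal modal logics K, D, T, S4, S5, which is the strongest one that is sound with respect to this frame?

T

Serial (axiom D): yes — every world has a successor (e.g. w1 R w1).
Reflexive (axiom T): yes — every world is R-related to itself.
Transitive (axiom 4): no — w1 R w2 and w2 R w3, but not w1 R w3.
Euclidean (axiom 5): no — w1 R w2 and w1 R w7, but not w2 R w7.
So F validates K, D, T; S4 would additionally require R to be transitive. The strongest is T.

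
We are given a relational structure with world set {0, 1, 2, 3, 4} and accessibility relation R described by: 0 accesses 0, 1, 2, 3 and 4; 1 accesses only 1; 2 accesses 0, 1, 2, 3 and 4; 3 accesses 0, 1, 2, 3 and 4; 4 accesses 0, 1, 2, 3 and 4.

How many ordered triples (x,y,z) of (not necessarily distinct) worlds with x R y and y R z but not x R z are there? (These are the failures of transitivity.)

R is transitive; there are no such tuples.

0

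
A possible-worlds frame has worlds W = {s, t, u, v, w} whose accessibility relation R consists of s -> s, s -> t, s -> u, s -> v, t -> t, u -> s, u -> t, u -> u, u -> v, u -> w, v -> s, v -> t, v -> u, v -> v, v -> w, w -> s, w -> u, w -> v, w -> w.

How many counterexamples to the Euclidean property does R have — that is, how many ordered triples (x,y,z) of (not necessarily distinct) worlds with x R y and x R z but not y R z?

16

Enumerating: (s,t,s), (s,t,u), (s,t,v), (u,s,w), (u,t,s), (u,t,u), (u,t,v), (u,t,w), (u,w,t), (v,s,w), (v,t,s), (v,t,u), (v,t,v), (v,t,w), (v,w,t), (w,s,w).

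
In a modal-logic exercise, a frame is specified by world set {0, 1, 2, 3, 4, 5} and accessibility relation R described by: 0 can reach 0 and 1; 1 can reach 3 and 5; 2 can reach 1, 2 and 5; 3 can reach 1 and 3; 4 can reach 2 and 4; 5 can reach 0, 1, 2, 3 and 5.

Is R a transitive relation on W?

No

Transitive: no — 0 R 1 and 1 R 3, but not 0 R 3.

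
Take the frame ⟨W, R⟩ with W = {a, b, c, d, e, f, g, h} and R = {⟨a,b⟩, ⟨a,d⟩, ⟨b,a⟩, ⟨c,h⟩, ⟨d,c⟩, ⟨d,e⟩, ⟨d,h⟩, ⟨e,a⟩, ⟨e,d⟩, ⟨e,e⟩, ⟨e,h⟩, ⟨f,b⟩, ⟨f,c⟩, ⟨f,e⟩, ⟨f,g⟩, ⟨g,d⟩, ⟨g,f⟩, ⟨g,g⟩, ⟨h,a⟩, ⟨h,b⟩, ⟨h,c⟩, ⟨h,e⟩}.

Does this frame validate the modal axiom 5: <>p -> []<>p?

By correspondence theory, 5 is valid on a frame iff R is Euclidean.
Euclidean: no — a R b and a R d, but not b R d.

No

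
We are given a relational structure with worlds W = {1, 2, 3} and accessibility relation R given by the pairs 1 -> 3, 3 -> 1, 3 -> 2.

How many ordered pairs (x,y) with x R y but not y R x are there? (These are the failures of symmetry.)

1

Enumerating: (3,2).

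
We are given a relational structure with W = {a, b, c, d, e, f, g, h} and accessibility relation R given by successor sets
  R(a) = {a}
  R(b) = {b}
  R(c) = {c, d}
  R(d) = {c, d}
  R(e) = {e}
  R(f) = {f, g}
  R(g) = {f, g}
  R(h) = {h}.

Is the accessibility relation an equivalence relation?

Reflexive: yes — every world is R-related to itself.
Symmetric: yes — every pair in R has its reverse in R.
Transitive: yes — every two-step R-path is closed by a direct edge.
So R is an equivalence relation.

Yes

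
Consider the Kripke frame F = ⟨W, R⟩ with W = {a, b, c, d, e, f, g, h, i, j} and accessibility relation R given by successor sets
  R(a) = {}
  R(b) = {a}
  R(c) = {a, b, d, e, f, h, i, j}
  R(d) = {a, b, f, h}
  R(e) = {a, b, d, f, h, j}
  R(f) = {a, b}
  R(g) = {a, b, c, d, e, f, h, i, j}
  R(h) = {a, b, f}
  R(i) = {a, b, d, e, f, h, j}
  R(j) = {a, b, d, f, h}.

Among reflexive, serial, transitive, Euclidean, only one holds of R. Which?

transitive

Reflexive: no — a is not related to itself.
Serial: no — a has no R-successor.
Transitive: yes — every two-step R-path is closed by a direct edge.
Euclidean: no — c R a and c R b, but not a R b.
Only transitive holds.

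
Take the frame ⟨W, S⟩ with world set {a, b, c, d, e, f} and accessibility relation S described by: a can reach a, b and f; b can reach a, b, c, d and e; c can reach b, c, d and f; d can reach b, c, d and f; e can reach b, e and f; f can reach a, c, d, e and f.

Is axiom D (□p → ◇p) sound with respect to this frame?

Axiom D corresponds to the accessibility relation being serial.
Serial: yes — every world has a successor (e.g. a S a).

Yes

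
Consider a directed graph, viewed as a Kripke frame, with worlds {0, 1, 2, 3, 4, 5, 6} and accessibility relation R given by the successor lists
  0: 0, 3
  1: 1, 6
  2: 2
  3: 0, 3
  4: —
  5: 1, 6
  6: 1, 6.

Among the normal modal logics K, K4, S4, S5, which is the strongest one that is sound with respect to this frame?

K4

Transitive (axiom 4): yes — every two-step R-path is closed by a direct edge.
Reflexive (axiom T): no — 4 is not related to itself.
Euclidean (axiom 5): yes — any two successors of a common world are R-related.
So F validates K, K4; S4 would additionally require R to be reflexive. The strongest is K4.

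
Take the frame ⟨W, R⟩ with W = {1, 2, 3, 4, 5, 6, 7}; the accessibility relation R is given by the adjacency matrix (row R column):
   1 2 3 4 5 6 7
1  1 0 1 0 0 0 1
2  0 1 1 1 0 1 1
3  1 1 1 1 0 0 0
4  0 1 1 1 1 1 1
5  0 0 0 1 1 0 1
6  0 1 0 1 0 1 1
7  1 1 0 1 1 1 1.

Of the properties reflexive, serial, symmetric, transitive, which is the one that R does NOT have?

transitive

Reflexive: yes — every world is R-related to itself.
Serial: yes — every world has a successor (e.g. 1 R 1).
Symmetric: yes — every pair in R has its reverse in R.
Transitive: no — 1 R 3 and 3 R 2, but not 1 R 2.
Only transitive fails.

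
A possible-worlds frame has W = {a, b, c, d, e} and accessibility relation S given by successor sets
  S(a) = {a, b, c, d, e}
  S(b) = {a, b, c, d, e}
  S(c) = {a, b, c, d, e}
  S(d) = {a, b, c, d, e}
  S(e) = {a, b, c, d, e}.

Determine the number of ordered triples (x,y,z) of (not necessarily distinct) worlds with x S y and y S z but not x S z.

S is transitive; there are no such tuples.

0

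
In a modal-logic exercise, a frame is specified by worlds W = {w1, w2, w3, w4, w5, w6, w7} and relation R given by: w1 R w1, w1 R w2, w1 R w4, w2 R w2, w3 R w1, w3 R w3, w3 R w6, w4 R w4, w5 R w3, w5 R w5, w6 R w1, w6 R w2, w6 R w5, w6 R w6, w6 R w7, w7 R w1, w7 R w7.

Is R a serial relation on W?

Serial: yes — every world has a successor (e.g. w1 R w1).

Yes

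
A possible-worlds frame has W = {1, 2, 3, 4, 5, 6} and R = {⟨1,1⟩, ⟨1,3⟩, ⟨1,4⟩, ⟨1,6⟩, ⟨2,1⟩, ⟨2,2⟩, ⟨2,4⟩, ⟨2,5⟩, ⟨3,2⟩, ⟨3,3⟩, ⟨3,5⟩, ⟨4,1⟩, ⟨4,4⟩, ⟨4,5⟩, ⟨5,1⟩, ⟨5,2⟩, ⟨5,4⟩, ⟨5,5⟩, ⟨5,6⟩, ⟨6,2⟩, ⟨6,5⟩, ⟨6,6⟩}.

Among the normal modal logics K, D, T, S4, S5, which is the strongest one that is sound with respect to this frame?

T

Serial (axiom D): yes — every world has a successor (e.g. 1 R 1).
Reflexive (axiom T): yes — every world is R-related to itself.
Transitive (axiom 4): no — 1 R 3 and 3 R 2, but not 1 R 2.
Euclidean (axiom 5): no — 1 R 3 and 1 R 4, but not 3 R 4.
So F validates K, D, T; S4 would additionally require R to be transitive. The strongest is T.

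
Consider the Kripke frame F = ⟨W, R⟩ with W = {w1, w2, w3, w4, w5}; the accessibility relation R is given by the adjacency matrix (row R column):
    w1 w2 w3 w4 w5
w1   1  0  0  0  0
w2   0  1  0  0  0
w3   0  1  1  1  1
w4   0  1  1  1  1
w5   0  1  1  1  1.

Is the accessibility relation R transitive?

Transitive: yes — every two-step R-path is closed by a direct edge.

Yes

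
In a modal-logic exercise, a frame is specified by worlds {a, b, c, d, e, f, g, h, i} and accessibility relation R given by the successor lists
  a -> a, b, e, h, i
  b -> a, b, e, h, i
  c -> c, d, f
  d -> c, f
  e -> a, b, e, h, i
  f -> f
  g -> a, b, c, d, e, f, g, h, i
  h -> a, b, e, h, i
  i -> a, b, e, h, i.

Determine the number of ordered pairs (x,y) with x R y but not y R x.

Enumerating: (c,f), (d,f), (g,a), (g,b), (g,c), (g,d), (g,e), (g,f), (g,h), (g,i).

10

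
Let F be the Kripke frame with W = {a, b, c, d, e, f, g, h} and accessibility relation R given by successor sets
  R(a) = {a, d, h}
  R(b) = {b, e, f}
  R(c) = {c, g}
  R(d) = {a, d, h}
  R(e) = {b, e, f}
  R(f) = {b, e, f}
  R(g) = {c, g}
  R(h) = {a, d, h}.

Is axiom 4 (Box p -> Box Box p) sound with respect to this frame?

Yes

Axiom 4 corresponds to the accessibility relation being transitive.
Transitive: yes — every two-step R-path is closed by a direct edge.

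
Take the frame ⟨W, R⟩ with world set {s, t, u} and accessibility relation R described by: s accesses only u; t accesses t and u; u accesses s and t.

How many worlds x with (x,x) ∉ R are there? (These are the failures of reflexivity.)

Enumerating: s, u.

2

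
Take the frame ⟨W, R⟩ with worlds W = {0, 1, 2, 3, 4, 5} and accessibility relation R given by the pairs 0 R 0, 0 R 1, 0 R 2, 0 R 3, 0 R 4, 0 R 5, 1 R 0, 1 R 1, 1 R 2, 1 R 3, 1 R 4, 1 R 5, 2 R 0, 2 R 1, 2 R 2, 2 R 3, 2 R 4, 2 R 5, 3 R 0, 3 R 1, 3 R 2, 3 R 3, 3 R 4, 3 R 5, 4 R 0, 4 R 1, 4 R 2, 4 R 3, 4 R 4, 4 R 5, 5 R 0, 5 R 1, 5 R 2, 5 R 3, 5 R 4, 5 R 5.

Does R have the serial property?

Serial: yes — every world has a successor (e.g. 0 R 0).

Yes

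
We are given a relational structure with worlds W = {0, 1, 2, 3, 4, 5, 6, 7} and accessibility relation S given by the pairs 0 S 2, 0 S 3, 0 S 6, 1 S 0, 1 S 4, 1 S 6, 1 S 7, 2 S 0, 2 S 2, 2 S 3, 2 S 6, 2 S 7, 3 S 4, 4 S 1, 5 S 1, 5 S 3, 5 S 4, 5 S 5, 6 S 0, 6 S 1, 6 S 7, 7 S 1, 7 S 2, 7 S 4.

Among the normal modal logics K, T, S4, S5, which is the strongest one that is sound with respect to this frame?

Reflexive (axiom T): no — 0 is not related to itself.
Transitive (axiom 4): no — 0 S 2 and 2 S 7, but not 0 S 7.
Euclidean (axiom 5): no — 0 S 3 and 0 S 2, but not 3 S 2.
So F validates K; T would additionally require S to be reflexive. The strongest is K.

K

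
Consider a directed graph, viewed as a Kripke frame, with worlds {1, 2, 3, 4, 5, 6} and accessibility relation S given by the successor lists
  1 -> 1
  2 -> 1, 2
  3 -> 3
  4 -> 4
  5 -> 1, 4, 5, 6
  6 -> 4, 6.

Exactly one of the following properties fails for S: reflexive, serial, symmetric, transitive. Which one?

Reflexive: yes — every world is S-related to itself.
Serial: yes — every world has a successor (e.g. 1 S 1).
Symmetric: no — 2 S 1 but not 1 S 2.
Transitive: yes — every two-step S-path is closed by a direct edge.
Only symmetric fails.

symmetric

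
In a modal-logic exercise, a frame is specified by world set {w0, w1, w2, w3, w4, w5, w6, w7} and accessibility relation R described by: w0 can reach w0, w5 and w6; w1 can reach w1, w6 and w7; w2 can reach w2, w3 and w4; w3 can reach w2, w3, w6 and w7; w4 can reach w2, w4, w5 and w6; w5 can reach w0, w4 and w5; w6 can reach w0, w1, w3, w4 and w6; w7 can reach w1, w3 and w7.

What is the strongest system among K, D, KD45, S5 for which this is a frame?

Serial (axiom D): yes — every world has a successor (e.g. w0 R w0).
Euclidean (axiom 5): no — w0 R w5 and w0 R w6, but not w5 R w6.
Transitive (axiom 4): no — w0 R w5 and w5 R w4, but not w0 R w4.
Reflexive (axiom T): yes — every world is R-related to itself.
So F validates K, D; KD45 would additionally require R to be Euclidean and transitive. The strongest is D.

D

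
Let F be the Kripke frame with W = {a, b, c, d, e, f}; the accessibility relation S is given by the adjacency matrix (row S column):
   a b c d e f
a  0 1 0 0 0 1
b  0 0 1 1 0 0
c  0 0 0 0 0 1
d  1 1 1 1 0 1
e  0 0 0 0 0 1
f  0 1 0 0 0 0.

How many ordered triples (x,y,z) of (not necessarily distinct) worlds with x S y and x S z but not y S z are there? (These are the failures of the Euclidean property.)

22

Enumerating: (a,b,b), (a,b,f), (a,f,f), (b,c,c), (b,c,d), (c,f,f), (d,a,a), (d,a,c), (d,a,d), (d,b,a), (d,b,b), (d,b,f), … and 10 more.
Total: 22.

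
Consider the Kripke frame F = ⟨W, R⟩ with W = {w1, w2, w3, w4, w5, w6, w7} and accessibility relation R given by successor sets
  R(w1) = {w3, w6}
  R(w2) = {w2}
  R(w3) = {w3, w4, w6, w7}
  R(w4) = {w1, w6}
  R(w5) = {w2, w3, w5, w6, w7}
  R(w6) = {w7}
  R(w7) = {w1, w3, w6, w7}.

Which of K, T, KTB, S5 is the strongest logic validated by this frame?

Reflexive (axiom T): no — w1 is not related to itself.
Symmetric (axiom B): no — w1 R w3 but not w3 R w1.
Euclidean (axiom 5): no — w1 R w6 and w1 R w3, but not w6 R w3.
So F validates K; T would additionally require R to be reflexive. The strongest is K.

K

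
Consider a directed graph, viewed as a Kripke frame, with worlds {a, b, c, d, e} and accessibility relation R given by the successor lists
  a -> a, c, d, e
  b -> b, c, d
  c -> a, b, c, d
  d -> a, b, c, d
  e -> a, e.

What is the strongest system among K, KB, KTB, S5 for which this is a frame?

KTB

Symmetric (axiom B): yes — every pair in R has its reverse in R.
Reflexive (axiom T): yes — every world is R-related to itself.
Euclidean (axiom 5): no — a R c and a R e, but not c R e.
So F validates K, KB, KTB; S5 would additionally require R to be Euclidean. The strongest is KTB.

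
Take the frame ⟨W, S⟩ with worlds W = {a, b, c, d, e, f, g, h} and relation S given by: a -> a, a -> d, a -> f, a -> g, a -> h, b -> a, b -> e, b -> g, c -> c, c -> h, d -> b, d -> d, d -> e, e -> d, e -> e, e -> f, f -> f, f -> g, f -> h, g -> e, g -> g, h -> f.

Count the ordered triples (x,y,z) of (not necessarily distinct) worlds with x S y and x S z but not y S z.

Enumerating: (a,d,a), (a,d,f), (a,d,g), (a,d,h), (a,f,a), (a,f,d), (a,g,a), (a,g,d), (a,g,f), (a,g,h), (a,h,a), (a,h,d), … and 19 more.
Total: 31.

31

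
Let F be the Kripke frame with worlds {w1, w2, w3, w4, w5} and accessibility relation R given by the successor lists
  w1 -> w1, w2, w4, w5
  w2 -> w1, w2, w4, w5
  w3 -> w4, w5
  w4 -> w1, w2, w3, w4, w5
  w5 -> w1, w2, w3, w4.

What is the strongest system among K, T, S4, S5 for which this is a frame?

K

Reflexive (axiom T): no — w3 is not related to itself.
Transitive (axiom 4): no — w1 R w4 and w4 R w3, but not w1 R w3.
Euclidean (axiom 5): no — w4 R w1 and w4 R w3, but not w1 R w3.
So F validates K; T would additionally require R to be reflexive. The strongest is K.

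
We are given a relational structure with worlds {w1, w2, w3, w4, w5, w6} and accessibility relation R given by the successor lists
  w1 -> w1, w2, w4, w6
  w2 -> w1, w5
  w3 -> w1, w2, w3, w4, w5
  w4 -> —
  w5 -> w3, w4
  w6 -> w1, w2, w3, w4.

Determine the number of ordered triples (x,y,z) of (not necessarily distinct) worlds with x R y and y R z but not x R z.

14

Enumerating: (w1,w2,w5), (w1,w6,w3), (w2,w1,w2), (w2,w1,w4), (w2,w1,w6), (w2,w5,w3), (w2,w5,w4), (w3,w1,w6), (w5,w3,w1), (w5,w3,w2), (w5,w3,w5), (w6,w1,w6), (w6,w2,w5), (w6,w3,w5).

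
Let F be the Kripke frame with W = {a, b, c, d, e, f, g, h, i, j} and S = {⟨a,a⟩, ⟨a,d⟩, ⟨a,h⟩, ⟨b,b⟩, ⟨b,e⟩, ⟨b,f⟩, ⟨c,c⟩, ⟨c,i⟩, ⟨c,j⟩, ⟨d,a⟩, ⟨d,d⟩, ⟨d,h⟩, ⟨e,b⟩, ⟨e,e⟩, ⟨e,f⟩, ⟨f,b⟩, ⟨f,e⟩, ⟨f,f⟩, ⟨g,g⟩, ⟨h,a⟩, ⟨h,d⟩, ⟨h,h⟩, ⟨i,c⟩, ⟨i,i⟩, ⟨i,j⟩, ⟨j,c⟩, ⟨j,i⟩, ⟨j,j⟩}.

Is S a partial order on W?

No

Reflexive: yes — every world is S-related to itself.
Transitive: yes — every two-step S-path is closed by a direct edge.
Antisymmetric: no — a S d and d S a with a ≠ d.
So S is not a partial order.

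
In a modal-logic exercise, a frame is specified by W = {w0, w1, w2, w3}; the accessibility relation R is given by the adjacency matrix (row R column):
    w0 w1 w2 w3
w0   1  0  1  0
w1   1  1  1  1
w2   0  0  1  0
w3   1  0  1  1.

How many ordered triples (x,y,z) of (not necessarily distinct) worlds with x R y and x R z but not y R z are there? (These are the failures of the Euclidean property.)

10

Enumerating: (w0,w2,w0), (w1,w0,w1), (w1,w0,w3), (w1,w2,w0), (w1,w2,w1), (w1,w2,w3), (w1,w3,w1), (w3,w0,w3), (w3,w2,w0), (w3,w2,w3).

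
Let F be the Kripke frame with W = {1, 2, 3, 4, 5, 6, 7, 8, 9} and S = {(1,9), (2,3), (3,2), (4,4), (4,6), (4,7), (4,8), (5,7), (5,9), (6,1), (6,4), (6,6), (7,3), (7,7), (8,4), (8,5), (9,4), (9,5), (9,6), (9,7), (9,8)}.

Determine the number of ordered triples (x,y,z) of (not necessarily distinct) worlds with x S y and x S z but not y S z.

37

Enumerating: (1,9,9), (2,3,3), (3,2,2), (4,6,7), (4,6,8), (4,7,4), (4,7,6), (4,7,8), (4,8,6), (4,8,7), (4,8,8), (5,7,9), … and 25 more.
Total: 37.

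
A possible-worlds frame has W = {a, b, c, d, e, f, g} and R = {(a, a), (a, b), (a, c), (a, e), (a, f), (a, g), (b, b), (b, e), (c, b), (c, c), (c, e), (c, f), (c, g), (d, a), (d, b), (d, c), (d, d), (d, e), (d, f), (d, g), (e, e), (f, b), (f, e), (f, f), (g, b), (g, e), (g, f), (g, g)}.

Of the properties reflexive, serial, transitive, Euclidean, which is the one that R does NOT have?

Reflexive: yes — every world is R-related to itself.
Serial: yes — every world has a successor (e.g. a R a).
Transitive: yes — every two-step R-path is closed by a direct edge.
Euclidean: no — a R b and a R c, but not b R c.
Only Euclidean fails.

Euclidean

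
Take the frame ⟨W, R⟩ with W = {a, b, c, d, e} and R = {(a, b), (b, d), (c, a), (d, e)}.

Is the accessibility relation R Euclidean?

No

Euclidean: no — a R b and a R b, but not b R b.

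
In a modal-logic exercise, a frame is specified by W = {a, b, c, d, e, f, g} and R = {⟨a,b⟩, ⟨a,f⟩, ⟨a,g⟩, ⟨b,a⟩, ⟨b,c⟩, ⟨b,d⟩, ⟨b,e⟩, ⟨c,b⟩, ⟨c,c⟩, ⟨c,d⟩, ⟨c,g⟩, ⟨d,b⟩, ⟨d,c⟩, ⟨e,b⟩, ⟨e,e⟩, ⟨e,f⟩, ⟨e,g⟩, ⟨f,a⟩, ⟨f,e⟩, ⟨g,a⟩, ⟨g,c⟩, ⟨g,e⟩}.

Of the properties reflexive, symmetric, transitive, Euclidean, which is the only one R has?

symmetric

Reflexive: no — a is not related to itself.
Symmetric: yes — every pair in R has its reverse in R.
Transitive: no — a R b and b R c, but not a R c.
Euclidean: no — a R b and a R f, but not b R f.
Only symmetric holds.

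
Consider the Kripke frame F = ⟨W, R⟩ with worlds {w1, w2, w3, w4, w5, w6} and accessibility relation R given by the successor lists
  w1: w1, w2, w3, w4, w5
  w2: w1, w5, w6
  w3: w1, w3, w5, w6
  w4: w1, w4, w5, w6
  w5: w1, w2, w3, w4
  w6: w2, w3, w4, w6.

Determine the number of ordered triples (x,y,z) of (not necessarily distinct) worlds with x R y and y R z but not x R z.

37

Enumerating: (w1,w2,w6), (w1,w3,w6), (w1,w4,w6), (w2,w1,w2), (w2,w1,w3), (w2,w1,w4), (w2,w5,w2), (w2,w5,w3), (w2,w5,w4), (w2,w6,w2), (w2,w6,w3), (w2,w6,w4), … and 25 more.
Total: 37.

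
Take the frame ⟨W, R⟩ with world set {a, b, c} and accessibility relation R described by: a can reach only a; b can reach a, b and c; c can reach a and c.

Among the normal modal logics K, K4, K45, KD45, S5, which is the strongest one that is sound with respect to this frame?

K4

Transitive (axiom 4): yes — every two-step R-path is closed by a direct edge.
Euclidean (axiom 5): no — b R a and b R c, but not a R c.
Serial (axiom D): yes — every world has a successor (e.g. a R a).
Reflexive (axiom T): yes — every world is R-related to itself.
So F validates K, K4; K45 would additionally require R to be Euclidean. The strongest is K4.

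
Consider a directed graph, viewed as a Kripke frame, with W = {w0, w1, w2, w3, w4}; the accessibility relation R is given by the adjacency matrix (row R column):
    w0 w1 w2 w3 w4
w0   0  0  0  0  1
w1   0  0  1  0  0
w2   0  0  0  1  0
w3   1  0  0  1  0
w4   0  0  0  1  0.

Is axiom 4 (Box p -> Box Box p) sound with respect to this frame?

The schema 4 characterises exactly the transitive frames.
Transitive: no — w0 R w4 and w4 R w3, but not w0 R w3.

No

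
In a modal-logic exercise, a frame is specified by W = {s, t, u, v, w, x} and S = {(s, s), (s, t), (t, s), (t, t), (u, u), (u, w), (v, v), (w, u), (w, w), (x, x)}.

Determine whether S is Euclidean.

Euclidean: yes — any two successors of a common world are S-related.

Yes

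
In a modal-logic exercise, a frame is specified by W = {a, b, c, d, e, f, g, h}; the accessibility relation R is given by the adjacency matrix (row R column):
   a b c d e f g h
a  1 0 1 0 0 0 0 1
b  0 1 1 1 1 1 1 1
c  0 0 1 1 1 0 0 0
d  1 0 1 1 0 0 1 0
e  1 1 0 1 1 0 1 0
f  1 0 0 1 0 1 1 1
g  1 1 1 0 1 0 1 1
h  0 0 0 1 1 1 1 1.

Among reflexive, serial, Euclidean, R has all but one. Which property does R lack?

Reflexive: yes — every world is R-related to itself.
Serial: yes — every world has a successor (e.g. a R a).
Euclidean: no — a R c and a R h, but not c R h.
Only Euclidean fails.

Euclidean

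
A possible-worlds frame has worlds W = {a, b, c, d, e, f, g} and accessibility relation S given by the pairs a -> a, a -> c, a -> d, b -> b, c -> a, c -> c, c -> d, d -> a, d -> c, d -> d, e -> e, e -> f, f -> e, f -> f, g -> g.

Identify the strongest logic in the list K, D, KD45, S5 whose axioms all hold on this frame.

S5

Serial (axiom D): yes — every world has a successor (e.g. a S a).
Euclidean (axiom 5): yes — any two successors of a common world are S-related.
Transitive (axiom 4): yes — every two-step S-path is closed by a direct edge.
Reflexive (axiom T): yes — every world is S-related to itself.
So F validates K, D, KD45, S5. The strongest is S5.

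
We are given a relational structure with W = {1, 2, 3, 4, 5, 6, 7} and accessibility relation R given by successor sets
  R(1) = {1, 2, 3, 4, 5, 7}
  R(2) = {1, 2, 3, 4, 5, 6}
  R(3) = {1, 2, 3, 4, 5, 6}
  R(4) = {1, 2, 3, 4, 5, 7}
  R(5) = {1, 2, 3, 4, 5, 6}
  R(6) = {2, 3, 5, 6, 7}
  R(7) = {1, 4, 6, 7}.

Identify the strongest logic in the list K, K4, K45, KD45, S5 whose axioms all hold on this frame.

Transitive (axiom 4): no — 1 R 2 and 2 R 6, but not 1 R 6.
Euclidean (axiom 5): no — 1 R 2 and 1 R 7, but not 2 R 7.
Serial (axiom D): yes — every world has a successor (e.g. 1 R 1).
Reflexive (axiom T): yes — every world is R-related to itself.
So F validates K; K4 would additionally require R to be transitive. The strongest is K.

K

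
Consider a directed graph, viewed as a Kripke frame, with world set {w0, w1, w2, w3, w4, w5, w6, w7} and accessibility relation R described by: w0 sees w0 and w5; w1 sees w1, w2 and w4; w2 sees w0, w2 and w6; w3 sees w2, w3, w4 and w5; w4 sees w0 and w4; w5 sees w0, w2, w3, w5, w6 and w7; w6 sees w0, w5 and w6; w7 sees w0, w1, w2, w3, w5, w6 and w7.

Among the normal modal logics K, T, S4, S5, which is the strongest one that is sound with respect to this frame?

Reflexive (axiom T): yes — every world is R-related to itself.
Transitive (axiom 4): no — w0 R w5 and w5 R w2, but not w0 R w2.
Euclidean (axiom 5): no — w1 R w2 and w1 R w4, but not w2 R w4.
So F validates K, T; S4 would additionally require R to be transitive. The strongest is T.

T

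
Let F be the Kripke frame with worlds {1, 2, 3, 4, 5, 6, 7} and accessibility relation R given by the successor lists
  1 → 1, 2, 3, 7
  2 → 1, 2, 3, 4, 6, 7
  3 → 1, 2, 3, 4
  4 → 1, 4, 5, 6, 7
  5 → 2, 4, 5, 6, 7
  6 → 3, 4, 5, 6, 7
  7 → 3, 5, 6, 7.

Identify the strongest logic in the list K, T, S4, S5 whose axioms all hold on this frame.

T

Reflexive (axiom T): yes — every world is R-related to itself.
Transitive (axiom 4): no — 1 R 2 and 2 R 4, but not 1 R 4.
Euclidean (axiom 5): no — 1 R 3 and 1 R 7, but not 3 R 7.
So F validates K, T; S4 would additionally require R to be transitive. The strongest is T.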